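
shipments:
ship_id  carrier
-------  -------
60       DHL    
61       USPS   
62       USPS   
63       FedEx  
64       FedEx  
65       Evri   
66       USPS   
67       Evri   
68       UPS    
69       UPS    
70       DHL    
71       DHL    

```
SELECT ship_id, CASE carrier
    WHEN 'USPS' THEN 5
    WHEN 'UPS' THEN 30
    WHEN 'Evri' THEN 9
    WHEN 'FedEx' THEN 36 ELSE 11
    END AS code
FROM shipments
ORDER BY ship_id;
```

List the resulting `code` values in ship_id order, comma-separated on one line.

ship_id=60: ELSE → 11
ship_id=61: carrier='USPS' → 5
ship_id=62: carrier='USPS' → 5
ship_id=63: carrier='FedEx' → 36
ship_id=64: carrier='FedEx' → 36
ship_id=65: carrier='Evri' → 9
ship_id=66: carrier='USPS' → 5
ship_id=67: carrier='Evri' → 9
ship_id=68: carrier='UPS' → 30
ship_id=69: carrier='UPS' → 30
ship_id=70: ELSE → 11
ship_id=71: ELSE → 11

11, 5, 5, 36, 36, 9, 5, 9, 30, 30, 11, 11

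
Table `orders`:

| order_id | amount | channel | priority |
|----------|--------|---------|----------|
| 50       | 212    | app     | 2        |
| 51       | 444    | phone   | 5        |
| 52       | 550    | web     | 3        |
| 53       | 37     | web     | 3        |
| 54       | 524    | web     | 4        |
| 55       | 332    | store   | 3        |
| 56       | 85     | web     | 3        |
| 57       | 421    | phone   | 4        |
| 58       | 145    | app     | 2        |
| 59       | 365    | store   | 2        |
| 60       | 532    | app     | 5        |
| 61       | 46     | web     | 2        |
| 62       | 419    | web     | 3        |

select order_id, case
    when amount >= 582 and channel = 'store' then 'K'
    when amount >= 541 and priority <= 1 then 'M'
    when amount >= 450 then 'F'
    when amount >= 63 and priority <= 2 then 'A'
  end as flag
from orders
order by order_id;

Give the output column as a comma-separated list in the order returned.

order_id=50: amount >= 63 and priority <= 2 → A
order_id=51: (no match → NULL) → NULL
order_id=52: amount >= 450 → F
order_id=53: (no match → NULL) → NULL
order_id=54: amount >= 450 → F
order_id=55: (no match → NULL) → NULL
order_id=56: (no match → NULL) → NULL
order_id=57: (no match → NULL) → NULL
order_id=58: amount >= 63 and priority <= 2 → A
order_id=59: amount >= 63 and priority <= 2 → A
order_id=60: amount >= 450 → F
order_id=61: (no match → NULL) → NULL
order_id=62: (no match → NULL) → NULL

A, NULL, F, NULL, F, NULL, NULL, NULL, A, A, F, NULL, NULL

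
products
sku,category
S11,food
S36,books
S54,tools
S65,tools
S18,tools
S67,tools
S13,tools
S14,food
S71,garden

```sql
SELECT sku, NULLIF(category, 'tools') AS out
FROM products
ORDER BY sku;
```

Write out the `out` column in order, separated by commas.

food, NULL, food, NULL, books, NULL, NULL, NULL, garden

sku=S11: category=food vs tools: differ → food
sku=S13: category=tools vs tools: equal → NULL
sku=S14: category=food vs tools: differ → food
sku=S18: category=tools vs tools: equal → NULL
sku=S36: category=books vs tools: differ → books
sku=S54: category=tools vs tools: equal → NULL
sku=S65: category=tools vs tools: equal → NULL
sku=S67: category=tools vs tools: equal → NULL
sku=S71: category=garden vs tools: differ → garden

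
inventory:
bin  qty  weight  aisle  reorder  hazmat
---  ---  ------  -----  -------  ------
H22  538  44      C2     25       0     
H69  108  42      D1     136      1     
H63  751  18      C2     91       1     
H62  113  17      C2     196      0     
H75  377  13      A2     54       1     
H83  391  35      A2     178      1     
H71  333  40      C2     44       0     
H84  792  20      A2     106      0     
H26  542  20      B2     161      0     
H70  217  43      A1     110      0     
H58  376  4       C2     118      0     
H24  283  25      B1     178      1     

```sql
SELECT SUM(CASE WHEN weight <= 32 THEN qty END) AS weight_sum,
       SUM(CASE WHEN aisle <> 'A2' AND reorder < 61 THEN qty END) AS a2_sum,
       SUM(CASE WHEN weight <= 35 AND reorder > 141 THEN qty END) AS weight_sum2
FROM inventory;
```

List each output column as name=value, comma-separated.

[weight_sum: weight <= 32]
bin=H22: ✗
bin=H69: ✗
bin=H63: ✓ → 751
bin=H62: ✓ → 113
bin=H75: ✓ → 377
bin=H83: ✗
bin=H71: ✗
bin=H84: ✓ → 792
bin=H26: ✓ → 542
bin=H70: ✗
bin=H58: ✓ → 376
bin=H24: ✓ → 283
weight_sum = 751 + 113 + 377 + 792 + 542 + 376 + 283 = 3234
—
[a2_sum: aisle <> 'A2' AND reorder < 61]
bin=H22: ✓ → 538
bin=H69: ✗
bin=H63: ✗
bin=H62: ✗
bin=H75: ✗
bin=H83: ✗
bin=H71: ✓ → 333
bin=H84: ✗
bin=H26: ✗
bin=H70: ✗
bin=H58: ✗
bin=H24: ✗
a2_sum = 538 + 333 = 871
—
[weight_sum2: weight <= 35 AND reorder > 141]
bin=H22: ✗
bin=H69: ✗
bin=H63: ✗
bin=H62: ✓ → 113
bin=H75: ✗
bin=H83: ✓ → 391
bin=H71: ✗
bin=H84: ✗
bin=H26: ✓ → 542
bin=H70: ✗
bin=H58: ✗
bin=H24: ✓ → 283
weight_sum2 = 113 + 391 + 542 + 283 = 1329

weight_sum=3234, a2_sum=871, weight_sum2=1329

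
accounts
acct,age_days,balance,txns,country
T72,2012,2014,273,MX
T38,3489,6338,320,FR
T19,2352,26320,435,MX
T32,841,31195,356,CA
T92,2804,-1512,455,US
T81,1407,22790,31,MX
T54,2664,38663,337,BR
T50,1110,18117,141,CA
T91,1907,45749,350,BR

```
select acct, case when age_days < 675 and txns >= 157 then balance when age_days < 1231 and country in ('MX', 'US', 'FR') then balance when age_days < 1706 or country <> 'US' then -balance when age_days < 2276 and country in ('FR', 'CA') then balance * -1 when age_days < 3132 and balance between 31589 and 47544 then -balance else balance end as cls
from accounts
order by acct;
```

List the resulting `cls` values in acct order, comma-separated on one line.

acct=T19: age_days < 1706 or country <> 'US' → -26320
acct=T32: age_days < 1706 or country <> 'US' → -31195
acct=T38: age_days < 1706 or country <> 'US' → -6338
acct=T50: age_days < 1706 or country <> 'US' → -18117
acct=T54: age_days < 1706 or country <> 'US' → -38663
acct=T72: age_days < 1706 or country <> 'US' → -2014
acct=T81: age_days < 1706 or country <> 'US' → -22790
acct=T91: age_days < 1706 or country <> 'US' → -45749
acct=T92: ELSE → -1512

-26320, -31195, -6338, -18117, -38663, -2014, -22790, -45749, -1512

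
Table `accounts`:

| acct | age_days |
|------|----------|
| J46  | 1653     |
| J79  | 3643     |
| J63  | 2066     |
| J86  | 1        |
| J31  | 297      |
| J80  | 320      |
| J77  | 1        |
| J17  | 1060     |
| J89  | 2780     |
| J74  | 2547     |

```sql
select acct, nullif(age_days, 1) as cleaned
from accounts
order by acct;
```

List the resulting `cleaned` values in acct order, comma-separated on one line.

1060, 297, 1653, 2066, 2547, NULL, 3643, 320, NULL, 2780

acct=J17: age_days=1060 vs 1: differ → 1060
acct=J31: age_days=297 vs 1: differ → 297
acct=J46: age_days=1653 vs 1: differ → 1653
acct=J63: age_days=2066 vs 1: differ → 2066
acct=J74: age_days=2547 vs 1: differ → 2547
acct=J77: age_days=1 vs 1: equal → NULL
acct=J79: age_days=3643 vs 1: differ → 3643
acct=J80: age_days=320 vs 1: differ → 320
acct=J86: age_days=1 vs 1: equal → NULL
acct=J89: age_days=2780 vs 1: differ → 2780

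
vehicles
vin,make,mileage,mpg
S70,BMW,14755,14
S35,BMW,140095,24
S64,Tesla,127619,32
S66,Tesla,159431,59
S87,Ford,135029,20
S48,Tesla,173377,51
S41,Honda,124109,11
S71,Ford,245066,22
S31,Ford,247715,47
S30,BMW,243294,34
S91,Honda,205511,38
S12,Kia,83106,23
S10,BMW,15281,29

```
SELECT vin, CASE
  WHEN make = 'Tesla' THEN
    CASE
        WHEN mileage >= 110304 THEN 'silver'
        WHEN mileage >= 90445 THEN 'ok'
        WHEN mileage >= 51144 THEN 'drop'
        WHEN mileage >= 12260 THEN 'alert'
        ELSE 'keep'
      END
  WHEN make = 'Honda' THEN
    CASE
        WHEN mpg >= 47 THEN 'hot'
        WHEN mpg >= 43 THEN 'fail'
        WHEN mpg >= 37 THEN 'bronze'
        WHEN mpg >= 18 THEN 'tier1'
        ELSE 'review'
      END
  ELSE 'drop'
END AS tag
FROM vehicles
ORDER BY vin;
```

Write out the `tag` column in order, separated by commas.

drop, drop, drop, drop, drop, review, silver, silver, silver, drop, drop, drop, bronze

vin=S10: make='BMW' → outer ELSE → drop
vin=S12: make='Kia' → outer ELSE → drop
vin=S30: make='BMW' → outer ELSE → drop
vin=S31: make='Ford' → outer ELSE → drop
vin=S35: make='BMW' → outer ELSE → drop
vin=S41: make='Honda' → inner[ELSE] → review
vin=S48: make='Tesla' → inner[mileage >= 110304] → silver
vin=S64: make='Tesla' → inner[mileage >= 110304] → silver
vin=S66: make='Tesla' → inner[mileage >= 110304] → silver
vin=S70: make='BMW' → outer ELSE → drop
vin=S71: make='Ford' → outer ELSE → drop
vin=S87: make='Ford' → outer ELSE → drop
vin=S91: make='Honda' → inner[mpg >= 37] → bronze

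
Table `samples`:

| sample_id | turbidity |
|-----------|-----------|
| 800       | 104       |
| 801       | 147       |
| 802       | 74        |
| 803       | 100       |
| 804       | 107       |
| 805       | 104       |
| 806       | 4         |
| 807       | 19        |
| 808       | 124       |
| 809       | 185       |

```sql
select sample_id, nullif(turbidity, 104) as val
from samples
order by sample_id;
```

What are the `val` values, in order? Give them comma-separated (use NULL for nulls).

sample_id=800: turbidity=104 vs 104: equal → NULL
sample_id=801: turbidity=147 vs 104: differ → 147
sample_id=802: turbidity=74 vs 104: differ → 74
sample_id=803: turbidity=100 vs 104: differ → 100
sample_id=804: turbidity=107 vs 104: differ → 107
sample_id=805: turbidity=104 vs 104: equal → NULL
sample_id=806: turbidity=4 vs 104: differ → 4
sample_id=807: turbidity=19 vs 104: differ → 19
sample_id=808: turbidity=124 vs 104: differ → 124
sample_id=809: turbidity=185 vs 104: differ → 185

NULL, 147, 74, 100, 107, NULL, 4, 19, 124, 185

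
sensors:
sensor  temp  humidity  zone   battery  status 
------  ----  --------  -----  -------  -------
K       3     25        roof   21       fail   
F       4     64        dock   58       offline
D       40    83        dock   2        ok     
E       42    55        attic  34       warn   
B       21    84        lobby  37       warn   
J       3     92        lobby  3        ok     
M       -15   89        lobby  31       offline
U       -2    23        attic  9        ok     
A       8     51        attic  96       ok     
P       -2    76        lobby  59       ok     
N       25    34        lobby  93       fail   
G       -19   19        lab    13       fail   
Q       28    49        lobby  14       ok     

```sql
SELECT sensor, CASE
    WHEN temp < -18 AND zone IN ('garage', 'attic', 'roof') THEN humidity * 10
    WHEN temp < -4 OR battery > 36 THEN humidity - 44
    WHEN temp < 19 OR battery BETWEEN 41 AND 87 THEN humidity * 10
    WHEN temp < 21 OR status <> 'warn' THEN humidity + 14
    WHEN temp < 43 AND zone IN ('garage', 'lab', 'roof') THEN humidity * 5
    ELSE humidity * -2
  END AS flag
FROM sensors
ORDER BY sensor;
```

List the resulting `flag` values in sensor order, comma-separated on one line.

sensor=A: temp < -4 OR battery > 36 → 7
sensor=B: temp < -4 OR battery > 36 → 40
sensor=D: temp < 21 OR status <> 'warn' → 97
sensor=E: ELSE → -110
sensor=F: temp < -4 OR battery > 36 → 20
sensor=G: temp < -4 OR battery > 36 → -25
sensor=J: temp < 19 OR battery BETWEEN 41 AND 87 → 920
sensor=K: temp < 19 OR battery BETWEEN 41 AND 87 → 250
sensor=M: temp < -4 OR battery > 36 → 45
sensor=N: temp < -4 OR battery > 36 → -10
sensor=P: temp < -4 OR battery > 36 → 32
sensor=Q: temp < 21 OR status <> 'warn' → 63
sensor=U: temp < 19 OR battery BETWEEN 41 AND 87 → 230

7, 40, 97, -110, 20, -25, 920, 250, 45, -10, 32, 63, 230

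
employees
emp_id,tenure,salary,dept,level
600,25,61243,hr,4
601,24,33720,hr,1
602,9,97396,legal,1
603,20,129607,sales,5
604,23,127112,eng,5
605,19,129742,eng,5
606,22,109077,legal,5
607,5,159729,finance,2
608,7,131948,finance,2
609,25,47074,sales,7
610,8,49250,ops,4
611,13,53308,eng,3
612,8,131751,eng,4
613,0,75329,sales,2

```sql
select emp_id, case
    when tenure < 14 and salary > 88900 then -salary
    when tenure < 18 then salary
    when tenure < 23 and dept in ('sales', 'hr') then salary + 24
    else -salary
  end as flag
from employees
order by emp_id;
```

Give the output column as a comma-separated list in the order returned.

emp_id=600: ELSE → -61243
emp_id=601: ELSE → -33720
emp_id=602: tenure < 14 and salary > 88900 → -97396
emp_id=603: tenure < 23 and dept in ('sales', 'hr') → 129631
emp_id=604: ELSE → -127112
emp_id=605: ELSE → -129742
emp_id=606: ELSE → -109077
emp_id=607: tenure < 14 and salary > 88900 → -159729
emp_id=608: tenure < 14 and salary > 88900 → -131948
emp_id=609: ELSE → -47074
emp_id=610: tenure < 18 → 49250
emp_id=611: tenure < 18 → 53308
emp_id=612: tenure < 14 and salary > 88900 → -131751
emp_id=613: tenure < 18 → 75329

-61243, -33720, -97396, 129631, -127112, -129742, -109077, -159729, -131948, -47074, 49250, 53308, -131751, 75329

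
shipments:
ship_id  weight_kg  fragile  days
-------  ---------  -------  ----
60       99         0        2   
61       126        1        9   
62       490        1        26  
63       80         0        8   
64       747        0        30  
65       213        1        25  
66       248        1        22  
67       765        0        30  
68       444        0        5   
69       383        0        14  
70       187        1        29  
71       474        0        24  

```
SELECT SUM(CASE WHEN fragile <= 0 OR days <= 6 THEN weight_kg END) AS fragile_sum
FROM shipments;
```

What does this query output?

ship_id=60: ✓ → 99
ship_id=61: ✗
ship_id=62: ✗
ship_id=63: ✓ → 80
ship_id=64: ✓ → 747
ship_id=65: ✗
ship_id=66: ✗
ship_id=67: ✓ → 765
ship_id=68: ✓ → 444
ship_id=69: ✓ → 383
ship_id=70: ✗
ship_id=71: ✓ → 474
fragile_sum = 99 + 80 + 747 + 765 + 444 + 383 + 474 = 2992

2992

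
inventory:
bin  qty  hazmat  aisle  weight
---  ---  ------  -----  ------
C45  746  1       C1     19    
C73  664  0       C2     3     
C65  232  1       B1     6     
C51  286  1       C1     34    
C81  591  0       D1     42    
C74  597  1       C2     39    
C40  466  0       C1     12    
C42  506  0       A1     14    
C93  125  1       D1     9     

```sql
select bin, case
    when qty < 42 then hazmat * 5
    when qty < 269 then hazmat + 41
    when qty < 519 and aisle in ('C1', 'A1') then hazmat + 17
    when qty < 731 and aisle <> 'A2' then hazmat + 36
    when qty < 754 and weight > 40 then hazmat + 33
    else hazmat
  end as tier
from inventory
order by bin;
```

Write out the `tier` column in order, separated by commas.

17, 17, 1, 18, 42, 36, 37, 36, 42

bin=C40: qty < 519 and aisle in ('C1', 'A1') → 17
bin=C42: qty < 519 and aisle in ('C1', 'A1') → 17
bin=C45: ELSE → 1
bin=C51: qty < 519 and aisle in ('C1', 'A1') → 18
bin=C65: qty < 269 → 42
bin=C73: qty < 731 and aisle <> 'A2' → 36
bin=C74: qty < 731 and aisle <> 'A2' → 37
bin=C81: qty < 731 and aisle <> 'A2' → 36
bin=C93: qty < 269 → 42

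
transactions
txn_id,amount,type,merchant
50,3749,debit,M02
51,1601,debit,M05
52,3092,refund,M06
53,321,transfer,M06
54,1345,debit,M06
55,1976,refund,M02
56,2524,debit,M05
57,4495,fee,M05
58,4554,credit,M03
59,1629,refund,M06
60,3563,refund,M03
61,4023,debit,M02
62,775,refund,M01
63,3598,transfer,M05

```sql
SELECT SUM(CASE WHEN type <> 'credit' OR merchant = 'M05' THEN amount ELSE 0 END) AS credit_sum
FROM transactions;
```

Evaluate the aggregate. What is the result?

txn_id=50: ✓ → 3749
txn_id=51: ✓ → 1601
txn_id=52: ✓ → 3092
txn_id=53: ✓ → 321
txn_id=54: ✓ → 1345
txn_id=55: ✓ → 1976
txn_id=56: ✓ → 2524
txn_id=57: ✓ → 4495
txn_id=58: ✗
txn_id=59: ✓ → 1629
txn_id=60: ✓ → 3563
txn_id=61: ✓ → 4023
txn_id=62: ✓ → 775
txn_id=63: ✓ → 3598
credit_sum = 3749 + 1601 + 3092 + 321 + 1345 + 1976 + 2524 + 4495 + 1629 + 3563 + 4023 + 775 + 3598 = 32691

32691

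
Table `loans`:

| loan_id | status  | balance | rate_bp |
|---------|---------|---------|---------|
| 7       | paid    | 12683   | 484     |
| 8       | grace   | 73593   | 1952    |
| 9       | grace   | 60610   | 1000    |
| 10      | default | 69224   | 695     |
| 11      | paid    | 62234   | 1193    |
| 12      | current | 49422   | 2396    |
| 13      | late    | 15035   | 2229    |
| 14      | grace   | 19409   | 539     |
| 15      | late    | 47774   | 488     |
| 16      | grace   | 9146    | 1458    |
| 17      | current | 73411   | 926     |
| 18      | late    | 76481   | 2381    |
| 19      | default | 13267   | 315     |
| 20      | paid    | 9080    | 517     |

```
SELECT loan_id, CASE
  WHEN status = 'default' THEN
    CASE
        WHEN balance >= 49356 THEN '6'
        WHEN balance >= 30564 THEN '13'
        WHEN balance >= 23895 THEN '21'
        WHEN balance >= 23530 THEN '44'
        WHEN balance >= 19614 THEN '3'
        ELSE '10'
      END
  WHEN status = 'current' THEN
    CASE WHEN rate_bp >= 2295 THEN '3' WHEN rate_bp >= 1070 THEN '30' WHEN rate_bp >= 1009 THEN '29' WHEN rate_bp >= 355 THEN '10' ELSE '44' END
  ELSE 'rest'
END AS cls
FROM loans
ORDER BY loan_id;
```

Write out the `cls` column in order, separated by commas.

rest, rest, rest, 6, rest, 3, rest, rest, rest, rest, 10, rest, 10, rest

loan_id=7: status='paid' → outer ELSE → rest
loan_id=8: status='grace' → outer ELSE → rest
loan_id=9: status='grace' → outer ELSE → rest
loan_id=10: status='default' → inner[balance >= 49356] → 6
loan_id=11: status='paid' → outer ELSE → rest
loan_id=12: status='current' → inner[rate_bp >= 2295] → 3
loan_id=13: status='late' → outer ELSE → rest
loan_id=14: status='grace' → outer ELSE → rest
loan_id=15: status='late' → outer ELSE → rest
loan_id=16: status='grace' → outer ELSE → rest
loan_id=17: status='current' → inner[rate_bp >= 355] → 10
loan_id=18: status='late' → outer ELSE → rest
loan_id=19: status='default' → inner[ELSE] → 10
loan_id=20: status='paid' → outer ELSE → rest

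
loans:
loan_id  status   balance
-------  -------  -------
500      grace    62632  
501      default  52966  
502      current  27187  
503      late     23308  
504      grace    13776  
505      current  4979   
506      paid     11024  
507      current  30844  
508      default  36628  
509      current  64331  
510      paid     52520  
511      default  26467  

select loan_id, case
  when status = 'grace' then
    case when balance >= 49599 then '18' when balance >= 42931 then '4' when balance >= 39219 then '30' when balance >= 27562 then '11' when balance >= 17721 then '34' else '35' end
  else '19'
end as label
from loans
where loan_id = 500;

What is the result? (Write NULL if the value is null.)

18

loan_id = 500: status=grace, balance=62632.
status='grace' → inner[balance >= 49599] → 18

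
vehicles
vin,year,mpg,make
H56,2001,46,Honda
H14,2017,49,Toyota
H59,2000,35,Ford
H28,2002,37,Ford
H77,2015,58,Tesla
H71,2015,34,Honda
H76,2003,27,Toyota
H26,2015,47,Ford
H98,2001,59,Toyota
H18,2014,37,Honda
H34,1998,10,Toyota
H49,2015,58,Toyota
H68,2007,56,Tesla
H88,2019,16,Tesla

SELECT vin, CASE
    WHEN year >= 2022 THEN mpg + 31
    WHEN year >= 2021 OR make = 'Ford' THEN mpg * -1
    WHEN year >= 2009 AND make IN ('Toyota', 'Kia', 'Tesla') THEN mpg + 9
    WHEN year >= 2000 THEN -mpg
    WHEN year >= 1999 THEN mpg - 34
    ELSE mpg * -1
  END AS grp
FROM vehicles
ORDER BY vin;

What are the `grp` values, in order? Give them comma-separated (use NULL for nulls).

vin=H14: year >= 2009 AND make IN ('Toyota', 'Kia', 'Tesla') → 58
vin=H18: year >= 2000 → -37
vin=H26: year >= 2021 OR make = 'Ford' → -47
vin=H28: year >= 2021 OR make = 'Ford' → -37
vin=H34: ELSE → -10
vin=H49: year >= 2009 AND make IN ('Toyota', 'Kia', 'Tesla') → 67
vin=H56: year >= 2000 → -46
vin=H59: year >= 2021 OR make = 'Ford' → -35
vin=H68: year >= 2000 → -56
vin=H71: year >= 2000 → -34
vin=H76: year >= 2000 → -27
vin=H77: year >= 2009 AND make IN ('Toyota', 'Kia', 'Tesla') → 67
vin=H88: year >= 2009 AND make IN ('Toyota', 'Kia', 'Tesla') → 25
vin=H98: year >= 2000 → -59

58, -37, -47, -37, -10, 67, -46, -35, -56, -34, -27, 67, 25, -59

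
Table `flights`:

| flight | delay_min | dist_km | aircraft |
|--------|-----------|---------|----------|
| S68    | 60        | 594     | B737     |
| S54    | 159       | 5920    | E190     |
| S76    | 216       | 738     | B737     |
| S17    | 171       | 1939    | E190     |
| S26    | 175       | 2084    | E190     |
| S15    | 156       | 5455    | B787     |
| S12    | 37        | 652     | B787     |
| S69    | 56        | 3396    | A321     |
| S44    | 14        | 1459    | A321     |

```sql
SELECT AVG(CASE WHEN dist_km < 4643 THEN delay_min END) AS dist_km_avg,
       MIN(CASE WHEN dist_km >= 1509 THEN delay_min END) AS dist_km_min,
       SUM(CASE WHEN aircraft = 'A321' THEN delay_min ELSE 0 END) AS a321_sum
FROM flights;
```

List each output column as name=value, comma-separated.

[dist_km_avg: dist_km < 4643]
flight=S68: ✓ → 60
flight=S54: ✗
flight=S76: ✓ → 216
flight=S17: ✓ → 171
flight=S26: ✓ → 175
flight=S15: ✗
flight=S12: ✓ → 37
flight=S69: ✓ → 56
flight=S44: ✓ → 14
dist_km_avg = (60 + 216 + 171 + 175 + 37 + 56 + 14) / 7 = 104.1428571429
—
[dist_km_min: dist_km >= 1509]
flight=S68: ✗
flight=S54: ✓ → 159
flight=S76: ✗
flight=S17: ✓ → 171
flight=S26: ✓ → 175
flight=S15: ✓ → 156
flight=S12: ✗
flight=S69: ✓ → 56
flight=S44: ✗
dist_km_min = MIN(159, 171, 175, 156, 56) = 56
—
[a321_sum: aircraft = 'A321']
flight=S68: ✗
flight=S54: ✗
flight=S76: ✗
flight=S17: ✗
flight=S26: ✗
flight=S15: ✗
flight=S12: ✗
flight=S69: ✓ → 56
flight=S44: ✓ → 14
a321_sum = 56 + 14 = 70

dist_km_avg=104.1428571429, dist_km_min=56, a321_sum=70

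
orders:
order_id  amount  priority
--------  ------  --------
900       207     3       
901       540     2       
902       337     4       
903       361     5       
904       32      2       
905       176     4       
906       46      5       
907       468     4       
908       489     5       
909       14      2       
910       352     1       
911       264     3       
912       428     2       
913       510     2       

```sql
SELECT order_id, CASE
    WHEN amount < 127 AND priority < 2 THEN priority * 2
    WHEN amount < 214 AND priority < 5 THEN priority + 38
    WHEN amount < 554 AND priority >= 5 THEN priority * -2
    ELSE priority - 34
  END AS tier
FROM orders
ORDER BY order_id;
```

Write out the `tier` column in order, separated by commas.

order_id=900: amount < 214 AND priority < 5 → 41
order_id=901: ELSE → -32
order_id=902: ELSE → -30
order_id=903: amount < 554 AND priority >= 5 → -10
order_id=904: amount < 214 AND priority < 5 → 40
order_id=905: amount < 214 AND priority < 5 → 42
order_id=906: amount < 554 AND priority >= 5 → -10
order_id=907: ELSE → -30
order_id=908: amount < 554 AND priority >= 5 → -10
order_id=909: amount < 214 AND priority < 5 → 40
order_id=910: ELSE → -33
order_id=911: ELSE → -31
order_id=912: ELSE → -32
order_id=913: ELSE → -32

41, -32, -30, -10, 40, 42, -10, -30, -10, 40, -33, -31, -32, -32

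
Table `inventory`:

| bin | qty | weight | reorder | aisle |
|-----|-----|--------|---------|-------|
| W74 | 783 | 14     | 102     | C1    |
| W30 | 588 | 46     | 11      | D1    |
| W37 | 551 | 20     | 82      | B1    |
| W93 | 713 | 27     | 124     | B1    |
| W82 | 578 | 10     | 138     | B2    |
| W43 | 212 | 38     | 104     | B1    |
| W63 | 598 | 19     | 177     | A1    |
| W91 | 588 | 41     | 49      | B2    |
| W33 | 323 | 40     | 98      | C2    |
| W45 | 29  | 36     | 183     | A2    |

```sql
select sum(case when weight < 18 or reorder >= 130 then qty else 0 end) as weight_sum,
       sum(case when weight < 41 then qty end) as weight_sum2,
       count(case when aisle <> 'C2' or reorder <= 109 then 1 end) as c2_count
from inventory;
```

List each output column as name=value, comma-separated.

[weight_sum: weight < 18 or reorder >= 130]
bin=W74: ✓ → 783
bin=W30: ✗
bin=W37: ✗
bin=W93: ✗
bin=W82: ✓ → 578
bin=W43: ✗
bin=W63: ✓ → 598
bin=W91: ✗
bin=W33: ✗
bin=W45: ✓ → 29
weight_sum = 783 + 578 + 598 + 29 = 1988
—
[weight_sum2: weight < 41]
bin=W74: ✓ → 783
bin=W30: ✗
bin=W37: ✓ → 551
bin=W93: ✓ → 713
bin=W82: ✓ → 578
bin=W43: ✓ → 212
bin=W63: ✓ → 598
bin=W91: ✗
bin=W33: ✓ → 323
bin=W45: ✓ → 29
weight_sum2 = 783 + 551 + 713 + 578 + 212 + 598 + 323 + 29 = 3787
—
[c2_count: aisle <> 'C2' or reorder <= 109]
bin=W74: ✓ → 1
bin=W30: ✓ → 1
bin=W37: ✓ → 1
bin=W93: ✓ → 1
bin=W82: ✓ → 1
bin=W43: ✓ → 1
bin=W63: ✓ → 1
bin=W91: ✓ → 1
bin=W33: ✓ → 1
bin=W45: ✓ → 1
c2_count = COUNT(1, 1, 1, 1, 1, 1, 1, 1, 1, 1) = 10

weight_sum=1988, weight_sum2=3787, c2_count=10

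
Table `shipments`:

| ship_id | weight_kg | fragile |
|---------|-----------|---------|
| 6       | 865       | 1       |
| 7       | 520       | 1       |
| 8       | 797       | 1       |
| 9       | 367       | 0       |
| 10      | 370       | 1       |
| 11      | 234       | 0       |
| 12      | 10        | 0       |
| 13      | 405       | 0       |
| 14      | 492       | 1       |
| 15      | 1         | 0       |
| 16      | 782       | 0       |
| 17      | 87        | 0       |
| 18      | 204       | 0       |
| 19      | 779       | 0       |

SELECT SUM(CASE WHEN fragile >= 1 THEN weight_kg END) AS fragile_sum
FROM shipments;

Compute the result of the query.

3044

ship_id=6: ✓ → 865
ship_id=7: ✓ → 520
ship_id=8: ✓ → 797
ship_id=9: ✗
ship_id=10: ✓ → 370
ship_id=11: ✗
ship_id=12: ✗
ship_id=13: ✗
ship_id=14: ✓ → 492
ship_id=15: ✗
ship_id=16: ✗
ship_id=17: ✗
ship_id=18: ✗
ship_id=19: ✗
fragile_sum = 865 + 520 + 797 + 370 + 492 = 3044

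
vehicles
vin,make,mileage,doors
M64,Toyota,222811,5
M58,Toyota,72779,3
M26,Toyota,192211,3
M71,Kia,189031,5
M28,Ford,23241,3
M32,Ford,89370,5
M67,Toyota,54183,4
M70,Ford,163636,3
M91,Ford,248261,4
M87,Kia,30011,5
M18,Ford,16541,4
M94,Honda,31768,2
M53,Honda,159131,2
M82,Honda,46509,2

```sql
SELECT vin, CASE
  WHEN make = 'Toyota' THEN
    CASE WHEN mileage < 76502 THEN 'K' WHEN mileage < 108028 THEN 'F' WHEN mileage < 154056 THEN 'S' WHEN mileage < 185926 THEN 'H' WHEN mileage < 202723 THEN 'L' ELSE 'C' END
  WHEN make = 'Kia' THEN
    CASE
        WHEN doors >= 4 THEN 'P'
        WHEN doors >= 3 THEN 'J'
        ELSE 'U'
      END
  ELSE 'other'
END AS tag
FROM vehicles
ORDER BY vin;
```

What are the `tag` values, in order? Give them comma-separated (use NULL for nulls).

vin=M18: make='Ford' → outer ELSE → other
vin=M26: make='Toyota' → inner[mileage < 202723] → L
vin=M28: make='Ford' → outer ELSE → other
vin=M32: make='Ford' → outer ELSE → other
vin=M53: make='Honda' → outer ELSE → other
vin=M58: make='Toyota' → inner[mileage < 76502] → K
vin=M64: make='Toyota' → inner[ELSE] → C
vin=M67: make='Toyota' → inner[mileage < 76502] → K
vin=M70: make='Ford' → outer ELSE → other
vin=M71: make='Kia' → inner[doors >= 4] → P
vin=M82: make='Honda' → outer ELSE → other
vin=M87: make='Kia' → inner[doors >= 4] → P
vin=M91: make='Ford' → outer ELSE → other
vin=M94: make='Honda' → outer ELSE → other

other, L, other, other, other, K, C, K, other, P, other, P, other, other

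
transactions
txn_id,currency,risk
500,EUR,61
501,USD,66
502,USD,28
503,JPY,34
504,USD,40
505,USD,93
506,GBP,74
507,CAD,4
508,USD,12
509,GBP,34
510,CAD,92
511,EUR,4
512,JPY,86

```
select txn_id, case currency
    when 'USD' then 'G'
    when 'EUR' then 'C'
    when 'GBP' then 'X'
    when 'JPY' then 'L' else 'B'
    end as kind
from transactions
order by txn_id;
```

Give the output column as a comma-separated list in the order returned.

C, G, G, L, G, G, X, B, G, X, B, C, L

txn_id=500: currency='EUR' → C
txn_id=501: currency='USD' → G
txn_id=502: currency='USD' → G
txn_id=503: currency='JPY' → L
txn_id=504: currency='USD' → G
txn_id=505: currency='USD' → G
txn_id=506: currency='GBP' → X
txn_id=507: ELSE → B
txn_id=508: currency='USD' → G
txn_id=509: currency='GBP' → X
txn_id=510: ELSE → B
txn_id=511: currency='EUR' → C
txn_id=512: currency='JPY' → L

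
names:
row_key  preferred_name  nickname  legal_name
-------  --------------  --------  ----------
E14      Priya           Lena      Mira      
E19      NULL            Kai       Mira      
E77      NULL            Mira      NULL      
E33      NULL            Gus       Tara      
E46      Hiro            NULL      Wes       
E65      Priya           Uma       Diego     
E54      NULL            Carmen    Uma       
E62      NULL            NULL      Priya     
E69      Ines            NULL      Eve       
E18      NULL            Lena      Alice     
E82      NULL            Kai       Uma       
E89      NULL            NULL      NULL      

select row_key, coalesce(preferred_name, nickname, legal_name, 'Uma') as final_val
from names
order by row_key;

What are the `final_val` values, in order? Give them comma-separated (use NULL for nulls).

Priya, Lena, Kai, Gus, Hiro, Carmen, Priya, Priya, Ines, Mira, Kai, Uma

row_key=E14: preferred_name=Priya → Priya
row_key=E18: preferred_name=NULL, nickname=Lena → Lena
row_key=E19: preferred_name=NULL, nickname=Kai → Kai
row_key=E33: preferred_name=NULL, nickname=Gus → Gus
row_key=E46: preferred_name=Hiro → Hiro
row_key=E54: preferred_name=NULL, nickname=Carmen → Carmen
row_key=E62: preferred_name=NULL, nickname=NULL, legal_name=Priya → Priya
row_key=E65: preferred_name=Priya → Priya
row_key=E69: preferred_name=Ines → Ines
row_key=E77: preferred_name=NULL, nickname=Mira → Mira
row_key=E82: preferred_name=NULL, nickname=Kai → Kai
row_key=E89: preferred_name=NULL, nickname=NULL, legal_name=NULL, → literal Uma → Uma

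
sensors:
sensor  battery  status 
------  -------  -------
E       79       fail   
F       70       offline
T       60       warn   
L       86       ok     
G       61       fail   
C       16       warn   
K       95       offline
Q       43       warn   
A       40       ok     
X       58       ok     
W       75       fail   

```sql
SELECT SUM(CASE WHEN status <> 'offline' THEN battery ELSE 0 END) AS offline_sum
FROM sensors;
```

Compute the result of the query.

sensor=E: ✓ → 79
sensor=F: ✗
sensor=T: ✓ → 60
sensor=L: ✓ → 86
sensor=G: ✓ → 61
sensor=C: ✓ → 16
sensor=K: ✗
sensor=Q: ✓ → 43
sensor=A: ✓ → 40
sensor=X: ✓ → 58
sensor=W: ✓ → 75
offline_sum = 79 + 60 + 86 + 61 + 16 + 43 + 40 + 58 + 75 = 518

518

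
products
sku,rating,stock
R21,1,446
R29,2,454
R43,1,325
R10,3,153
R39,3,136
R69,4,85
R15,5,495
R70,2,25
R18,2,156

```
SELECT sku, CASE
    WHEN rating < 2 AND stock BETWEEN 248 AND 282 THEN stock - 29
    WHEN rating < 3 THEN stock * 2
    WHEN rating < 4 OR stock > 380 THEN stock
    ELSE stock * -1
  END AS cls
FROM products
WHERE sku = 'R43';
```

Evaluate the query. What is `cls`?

650

sku = R43: rating=1, stock=325.
rating < 2 AND stock BETWEEN 248 AND 282 → false
rating < 3 → true → 650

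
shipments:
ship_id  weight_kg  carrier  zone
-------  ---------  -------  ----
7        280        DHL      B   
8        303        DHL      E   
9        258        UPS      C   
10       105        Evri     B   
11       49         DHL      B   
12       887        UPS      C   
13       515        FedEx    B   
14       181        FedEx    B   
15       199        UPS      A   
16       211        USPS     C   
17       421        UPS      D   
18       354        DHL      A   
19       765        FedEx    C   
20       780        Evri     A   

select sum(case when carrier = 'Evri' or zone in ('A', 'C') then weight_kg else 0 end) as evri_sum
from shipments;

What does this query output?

3559

ship_id=7: ✗
ship_id=8: ✗
ship_id=9: ✓ → 258
ship_id=10: ✓ → 105
ship_id=11: ✗
ship_id=12: ✓ → 887
ship_id=13: ✗
ship_id=14: ✗
ship_id=15: ✓ → 199
ship_id=16: ✓ → 211
ship_id=17: ✗
ship_id=18: ✓ → 354
ship_id=19: ✓ → 765
ship_id=20: ✓ → 780
evri_sum = 258 + 105 + 887 + 199 + 211 + 354 + 765 + 780 = 3559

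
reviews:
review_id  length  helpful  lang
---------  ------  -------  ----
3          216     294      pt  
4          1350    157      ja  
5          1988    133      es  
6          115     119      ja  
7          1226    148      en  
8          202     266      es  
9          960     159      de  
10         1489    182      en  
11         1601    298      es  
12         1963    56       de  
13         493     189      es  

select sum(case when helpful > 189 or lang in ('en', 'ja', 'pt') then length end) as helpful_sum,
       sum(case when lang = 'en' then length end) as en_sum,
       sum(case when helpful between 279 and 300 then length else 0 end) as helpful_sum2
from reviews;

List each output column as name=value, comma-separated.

helpful_sum=6199, en_sum=2715, helpful_sum2=1817

[helpful_sum: helpful > 189 or lang in ('en', 'ja', 'pt')]
review_id=3: ✓ → 216
review_id=4: ✓ → 1350
review_id=5: ✗
review_id=6: ✓ → 115
review_id=7: ✓ → 1226
review_id=8: ✓ → 202
review_id=9: ✗
review_id=10: ✓ → 1489
review_id=11: ✓ → 1601
review_id=12: ✗
review_id=13: ✗
helpful_sum = 216 + 1350 + 115 + 1226 + 202 + 1489 + 1601 = 6199
—
[en_sum: lang = 'en']
review_id=3: ✗
review_id=4: ✗
review_id=5: ✗
review_id=6: ✗
review_id=7: ✓ → 1226
review_id=8: ✗
review_id=9: ✗
review_id=10: ✓ → 1489
review_id=11: ✗
review_id=12: ✗
review_id=13: ✗
en_sum = 1226 + 1489 = 2715
—
[helpful_sum2: helpful between 279 and 300]
review_id=3: ✓ → 216
review_id=4: ✗
review_id=5: ✗
review_id=6: ✗
review_id=7: ✗
review_id=8: ✗
review_id=9: ✗
review_id=10: ✗
review_id=11: ✓ → 1601
review_id=12: ✗
review_id=13: ✗
helpful_sum2 = 216 + 1601 = 1817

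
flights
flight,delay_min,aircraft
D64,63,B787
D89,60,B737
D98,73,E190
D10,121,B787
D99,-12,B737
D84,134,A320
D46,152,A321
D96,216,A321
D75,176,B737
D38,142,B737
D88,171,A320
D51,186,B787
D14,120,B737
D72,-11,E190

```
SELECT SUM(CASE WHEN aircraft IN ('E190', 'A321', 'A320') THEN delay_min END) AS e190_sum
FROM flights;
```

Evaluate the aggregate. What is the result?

735

flight=D64: ✗
flight=D89: ✗
flight=D98: ✓ → 73
flight=D10: ✗
flight=D99: ✗
flight=D84: ✓ → 134
flight=D46: ✓ → 152
flight=D96: ✓ → 216
flight=D75: ✗
flight=D38: ✗
flight=D88: ✓ → 171
flight=D51: ✗
flight=D14: ✗
flight=D72: ✓ → -11
e190_sum = 73 + 134 + 152 + 216 + 171 + -11 = 735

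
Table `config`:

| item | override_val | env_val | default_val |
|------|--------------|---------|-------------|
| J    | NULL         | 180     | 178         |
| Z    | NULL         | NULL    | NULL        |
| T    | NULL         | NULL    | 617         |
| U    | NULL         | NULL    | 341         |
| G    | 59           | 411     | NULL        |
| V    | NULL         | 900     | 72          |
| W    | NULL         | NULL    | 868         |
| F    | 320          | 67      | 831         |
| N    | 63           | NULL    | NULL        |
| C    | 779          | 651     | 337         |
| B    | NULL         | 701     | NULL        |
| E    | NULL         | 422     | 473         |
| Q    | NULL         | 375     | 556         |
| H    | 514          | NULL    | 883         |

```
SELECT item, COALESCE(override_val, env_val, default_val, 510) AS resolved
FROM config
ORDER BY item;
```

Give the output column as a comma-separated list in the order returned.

701, 779, 422, 320, 59, 514, 180, 63, 375, 617, 341, 900, 868, 510

item=B: override_val=NULL, env_val=701 → 701
item=C: override_val=779 → 779
item=E: override_val=NULL, env_val=422 → 422
item=F: override_val=320 → 320
item=G: override_val=59 → 59
item=H: override_val=514 → 514
item=J: override_val=NULL, env_val=180 → 180
item=N: override_val=63 → 63
item=Q: override_val=NULL, env_val=375 → 375
item=T: override_val=NULL, env_val=NULL, default_val=617 → 617
item=U: override_val=NULL, env_val=NULL, default_val=341 → 341
item=V: override_val=NULL, env_val=900 → 900
item=W: override_val=NULL, env_val=NULL, default_val=868 → 868
item=Z: override_val=NULL, env_val=NULL, default_val=NULL, → literal 510 → 510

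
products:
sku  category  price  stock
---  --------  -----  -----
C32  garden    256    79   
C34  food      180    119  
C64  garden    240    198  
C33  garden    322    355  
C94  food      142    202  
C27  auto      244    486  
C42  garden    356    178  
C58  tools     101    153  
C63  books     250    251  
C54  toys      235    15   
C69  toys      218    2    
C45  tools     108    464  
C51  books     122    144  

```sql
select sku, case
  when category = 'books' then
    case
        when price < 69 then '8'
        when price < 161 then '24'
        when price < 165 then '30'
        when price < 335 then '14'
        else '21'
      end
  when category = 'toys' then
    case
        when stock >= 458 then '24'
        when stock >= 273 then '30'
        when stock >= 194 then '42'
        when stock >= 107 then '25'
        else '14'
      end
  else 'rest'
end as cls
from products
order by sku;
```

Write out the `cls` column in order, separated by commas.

sku=C27: category='auto' → outer ELSE → rest
sku=C32: category='garden' → outer ELSE → rest
sku=C33: category='garden' → outer ELSE → rest
sku=C34: category='food' → outer ELSE → rest
sku=C42: category='garden' → outer ELSE → rest
sku=C45: category='tools' → outer ELSE → rest
sku=C51: category='books' → inner[price < 161] → 24
sku=C54: category='toys' → inner[ELSE] → 14
sku=C58: category='tools' → outer ELSE → rest
sku=C63: category='books' → inner[price < 335] → 14
sku=C64: category='garden' → outer ELSE → rest
sku=C69: category='toys' → inner[ELSE] → 14
sku=C94: category='food' → outer ELSE → rest

rest, rest, rest, rest, rest, rest, 24, 14, rest, 14, rest, 14, rest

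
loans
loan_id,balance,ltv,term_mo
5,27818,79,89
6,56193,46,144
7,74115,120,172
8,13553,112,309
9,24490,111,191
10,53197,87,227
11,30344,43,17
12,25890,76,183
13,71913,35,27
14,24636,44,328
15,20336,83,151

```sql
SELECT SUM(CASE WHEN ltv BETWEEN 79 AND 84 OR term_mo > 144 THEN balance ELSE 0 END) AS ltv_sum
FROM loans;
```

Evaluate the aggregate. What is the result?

264035

loan_id=5: ✓ → 27818
loan_id=6: ✗
loan_id=7: ✓ → 74115
loan_id=8: ✓ → 13553
loan_id=9: ✓ → 24490
loan_id=10: ✓ → 53197
loan_id=11: ✗
loan_id=12: ✓ → 25890
loan_id=13: ✗
loan_id=14: ✓ → 24636
loan_id=15: ✓ → 20336
ltv_sum = 27818 + 74115 + 13553 + 24490 + 53197 + 25890 + 24636 + 20336 = 264035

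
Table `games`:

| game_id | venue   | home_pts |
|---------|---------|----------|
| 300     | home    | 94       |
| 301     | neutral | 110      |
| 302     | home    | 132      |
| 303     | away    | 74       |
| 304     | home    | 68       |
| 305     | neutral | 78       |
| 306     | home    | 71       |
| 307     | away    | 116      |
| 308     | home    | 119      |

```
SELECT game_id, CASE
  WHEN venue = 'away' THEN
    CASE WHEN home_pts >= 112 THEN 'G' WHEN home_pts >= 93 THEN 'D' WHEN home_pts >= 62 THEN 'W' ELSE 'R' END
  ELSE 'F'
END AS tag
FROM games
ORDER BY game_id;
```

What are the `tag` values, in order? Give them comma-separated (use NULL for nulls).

F, F, F, W, F, F, F, G, F

game_id=300: venue='home' → outer ELSE → F
game_id=301: venue='neutral' → outer ELSE → F
game_id=302: venue='home' → outer ELSE → F
game_id=303: venue='away' → inner[home_pts >= 62] → W
game_id=304: venue='home' → outer ELSE → F
game_id=305: venue='neutral' → outer ELSE → F
game_id=306: venue='home' → outer ELSE → F
game_id=307: venue='away' → inner[home_pts >= 112] → G
game_id=308: venue='home' → outer ELSE → F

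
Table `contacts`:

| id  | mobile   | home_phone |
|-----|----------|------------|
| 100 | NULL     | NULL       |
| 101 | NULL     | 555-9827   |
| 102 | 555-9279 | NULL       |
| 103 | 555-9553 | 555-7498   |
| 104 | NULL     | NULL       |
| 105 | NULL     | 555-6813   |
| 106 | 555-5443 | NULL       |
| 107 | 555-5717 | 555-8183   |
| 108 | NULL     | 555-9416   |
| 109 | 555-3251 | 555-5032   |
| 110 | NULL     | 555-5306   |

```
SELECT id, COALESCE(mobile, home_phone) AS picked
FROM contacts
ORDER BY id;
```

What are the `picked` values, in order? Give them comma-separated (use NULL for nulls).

id=100: mobile=NULL, home_phone=NULL (all NULL) → NULL
id=101: mobile=NULL, home_phone=555-9827 → 555-9827
id=102: mobile=555-9279 → 555-9279
id=103: mobile=555-9553 → 555-9553
id=104: mobile=NULL, home_phone=NULL (all NULL) → NULL
id=105: mobile=NULL, home_phone=555-6813 → 555-6813
id=106: mobile=555-5443 → 555-5443
id=107: mobile=555-5717 → 555-5717
id=108: mobile=NULL, home_phone=555-9416 → 555-9416
id=109: mobile=555-3251 → 555-3251
id=110: mobile=NULL, home_phone=555-5306 → 555-5306

NULL, 555-9827, 555-9279, 555-9553, NULL, 555-6813, 555-5443, 555-5717, 555-9416, 555-3251, 555-5306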